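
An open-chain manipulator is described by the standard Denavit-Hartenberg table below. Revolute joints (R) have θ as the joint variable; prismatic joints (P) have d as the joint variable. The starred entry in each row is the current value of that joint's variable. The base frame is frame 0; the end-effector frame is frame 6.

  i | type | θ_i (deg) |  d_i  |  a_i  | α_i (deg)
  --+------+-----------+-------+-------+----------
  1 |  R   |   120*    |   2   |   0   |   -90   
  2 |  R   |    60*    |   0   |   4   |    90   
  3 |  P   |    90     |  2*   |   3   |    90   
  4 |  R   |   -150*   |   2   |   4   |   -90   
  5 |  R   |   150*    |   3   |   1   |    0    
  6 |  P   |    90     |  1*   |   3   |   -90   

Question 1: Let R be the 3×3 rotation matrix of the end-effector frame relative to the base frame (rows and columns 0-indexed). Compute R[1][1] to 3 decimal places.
End-effector y-axis (col 1 of R) = (0.0580,0.8995,0.4330)
R[1][1] = 0.8995

0.900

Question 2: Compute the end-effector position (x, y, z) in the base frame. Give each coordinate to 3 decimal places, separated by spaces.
after link 1: o_1 = (0.0000, 0.0000, 2.0000)
after link 2: o_2 = (-1.0000, 1.7321, -1.4641)
after link 3: o_3 = (-4.4641, 1.7321, -0.4641)
after link 4: o_4 = (-1.0981, 2.8301, -3.1962)
after link 5: o_5 = (-1.9841, -0.1352, -3.8457)
after link 6: o_6 = (-4.1414, 0.0033, -6.1537)

-4.141 0.003 -6.154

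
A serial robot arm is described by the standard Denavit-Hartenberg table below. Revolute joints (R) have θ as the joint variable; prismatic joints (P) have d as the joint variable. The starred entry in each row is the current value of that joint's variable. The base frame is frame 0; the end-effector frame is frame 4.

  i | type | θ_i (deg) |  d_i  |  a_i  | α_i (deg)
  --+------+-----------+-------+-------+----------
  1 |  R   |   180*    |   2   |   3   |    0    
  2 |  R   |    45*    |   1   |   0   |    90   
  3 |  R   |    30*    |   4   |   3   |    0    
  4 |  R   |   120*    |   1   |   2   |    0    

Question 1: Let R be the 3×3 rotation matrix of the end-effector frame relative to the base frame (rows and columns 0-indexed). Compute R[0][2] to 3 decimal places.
-0.707

End-effector z-axis (col 2 of R) = (-0.7071,0.7071,0.0000)
R[0][2] = -0.7071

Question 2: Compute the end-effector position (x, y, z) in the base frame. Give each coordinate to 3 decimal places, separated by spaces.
after link 1: o_1 = (-3.0000, 0.0000, 2.0000)
after link 2: o_2 = (-3.0000, 0.0000, 3.0000)
after link 3: o_3 = (-7.6655, 0.9913, 4.5000)
after link 4: o_4 = (-7.1479, 2.9232, 5.5000)

-7.148 2.923 5.500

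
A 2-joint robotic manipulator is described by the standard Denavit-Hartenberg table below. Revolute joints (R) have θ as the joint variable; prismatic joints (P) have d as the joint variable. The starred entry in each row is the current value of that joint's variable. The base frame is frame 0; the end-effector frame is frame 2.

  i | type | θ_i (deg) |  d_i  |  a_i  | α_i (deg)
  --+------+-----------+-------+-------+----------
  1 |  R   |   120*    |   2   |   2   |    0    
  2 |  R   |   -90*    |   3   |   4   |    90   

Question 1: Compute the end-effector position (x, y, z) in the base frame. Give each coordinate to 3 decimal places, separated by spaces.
after link 1: o_1 = (-1.0000, 1.7321, 2.0000)
after link 2: o_2 = (2.4641, 3.7321, 5.0000)

2.464 3.732 5.000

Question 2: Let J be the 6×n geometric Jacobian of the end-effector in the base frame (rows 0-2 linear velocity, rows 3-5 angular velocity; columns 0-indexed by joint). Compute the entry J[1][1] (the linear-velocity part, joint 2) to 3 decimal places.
3.464

axis z_1 = (0.0000,0.0000,1.0000); lever o_n−o_1 = (3.4641,2.0000,3.0000)
cross product → J_v[:, 1] = (-2.0000,3.4641,0.0000)
J_ω[:, 1] = z_1
entry J[1][1] = 3.4641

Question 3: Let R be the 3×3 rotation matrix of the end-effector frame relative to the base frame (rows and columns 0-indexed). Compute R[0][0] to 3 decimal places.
End-effector x-axis (col 0 of R) = (0.8660,0.5000,0.0000)
R[0][0] = 0.8660

0.866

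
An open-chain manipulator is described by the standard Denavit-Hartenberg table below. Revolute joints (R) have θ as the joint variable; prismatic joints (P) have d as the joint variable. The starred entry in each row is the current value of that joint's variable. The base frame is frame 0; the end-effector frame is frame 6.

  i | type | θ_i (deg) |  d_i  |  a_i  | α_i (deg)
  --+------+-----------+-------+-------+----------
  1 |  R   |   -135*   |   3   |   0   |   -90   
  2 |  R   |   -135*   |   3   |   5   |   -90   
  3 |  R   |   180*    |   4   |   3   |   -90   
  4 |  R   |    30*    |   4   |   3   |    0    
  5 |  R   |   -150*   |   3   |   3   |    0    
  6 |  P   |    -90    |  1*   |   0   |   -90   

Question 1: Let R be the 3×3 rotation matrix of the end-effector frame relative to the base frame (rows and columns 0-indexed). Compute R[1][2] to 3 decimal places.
-0.183

End-effector z-axis (col 2 of R) = (-0.1830,-0.1830,0.9659)
R[1][2] = -0.1830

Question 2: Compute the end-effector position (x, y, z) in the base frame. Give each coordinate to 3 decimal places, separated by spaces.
5.680 -9.876 7.243

after link 1: o_1 = (0.0000, 0.0000, 3.0000)
after link 2: o_2 = (4.6213, 0.3787, 6.5355)
after link 3: o_3 = (1.1213, -3.1213, 7.2426)
after link 4: o_4 = (3.4007, -6.4988, 4.3449)
after link 5: o_5 = (4.9730, -9.1691, 7.2426)
after link 6: o_6 = (5.6801, -9.8763, 7.2426)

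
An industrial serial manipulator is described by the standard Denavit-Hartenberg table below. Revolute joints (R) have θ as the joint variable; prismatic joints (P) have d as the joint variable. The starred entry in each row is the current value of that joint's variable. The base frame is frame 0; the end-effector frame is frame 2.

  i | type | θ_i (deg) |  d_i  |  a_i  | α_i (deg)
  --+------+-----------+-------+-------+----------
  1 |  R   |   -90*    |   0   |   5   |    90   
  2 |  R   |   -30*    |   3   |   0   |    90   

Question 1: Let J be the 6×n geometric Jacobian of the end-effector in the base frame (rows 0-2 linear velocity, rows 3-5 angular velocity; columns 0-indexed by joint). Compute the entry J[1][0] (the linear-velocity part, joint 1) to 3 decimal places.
axis z_0 = ẑ; lever o_n−o_0 = (-3.0000,-5.0000,0.0000)
cross product → J_v[:, 0] = (5.0000,-3.0000,0.0000)
J_ω[:, 0] = z_0
entry J[1][0] = -3.0000

-3.000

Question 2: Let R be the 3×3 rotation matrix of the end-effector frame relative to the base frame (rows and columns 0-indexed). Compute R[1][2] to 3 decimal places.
0.500

End-effector z-axis (col 2 of R) = (-0.0000,0.5000,-0.8660)
R[1][2] = 0.5000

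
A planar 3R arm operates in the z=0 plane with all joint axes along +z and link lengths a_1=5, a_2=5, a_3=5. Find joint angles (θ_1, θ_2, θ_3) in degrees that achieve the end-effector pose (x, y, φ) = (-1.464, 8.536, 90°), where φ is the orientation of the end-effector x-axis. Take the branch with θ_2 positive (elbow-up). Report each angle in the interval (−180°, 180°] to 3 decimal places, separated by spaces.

wrist centre = target − a_3·(cos φ, sin φ) = (-1.4640, 3.5360)
cos θ_2 = (14.6466−5²−5²)/(2·5·5) = -0.7071; θ_2 = 134.9969° (elbow-up)
β = atan2(3.5360,-1.4640) = 112.4909°; ψ = atan2(3.5357,1.4647) = 67.4984°
θ_1 = β − ψ = 44.9924°
θ_3 = φ − θ_1 − θ_2 = -89.9893° (wrapped to (-180°,180°])

44.992 134.997 -89.989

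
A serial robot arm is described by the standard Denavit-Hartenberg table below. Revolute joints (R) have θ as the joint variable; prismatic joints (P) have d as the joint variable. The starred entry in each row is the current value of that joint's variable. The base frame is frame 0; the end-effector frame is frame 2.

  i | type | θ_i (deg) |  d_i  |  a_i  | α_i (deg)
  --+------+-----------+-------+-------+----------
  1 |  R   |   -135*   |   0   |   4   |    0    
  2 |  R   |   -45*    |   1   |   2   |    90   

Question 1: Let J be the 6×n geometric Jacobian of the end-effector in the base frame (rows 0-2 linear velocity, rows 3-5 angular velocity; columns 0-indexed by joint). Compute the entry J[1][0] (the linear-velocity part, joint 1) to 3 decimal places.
axis z_0 = ẑ; lever o_n−o_0 = (-4.8284,-2.8284,1.0000)
cross product → J_v[:, 0] = (2.8284,-4.8284,0.0000)
J_ω[:, 0] = z_0
entry J[1][0] = -4.8284

-4.828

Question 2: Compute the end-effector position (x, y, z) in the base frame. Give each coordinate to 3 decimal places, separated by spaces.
-4.828 -2.828 1.000

after link 1: o_1 = (-2.8284, -2.8284, 0.0000)
after link 2: o_2 = (-4.8284, -2.8284, 1.0000)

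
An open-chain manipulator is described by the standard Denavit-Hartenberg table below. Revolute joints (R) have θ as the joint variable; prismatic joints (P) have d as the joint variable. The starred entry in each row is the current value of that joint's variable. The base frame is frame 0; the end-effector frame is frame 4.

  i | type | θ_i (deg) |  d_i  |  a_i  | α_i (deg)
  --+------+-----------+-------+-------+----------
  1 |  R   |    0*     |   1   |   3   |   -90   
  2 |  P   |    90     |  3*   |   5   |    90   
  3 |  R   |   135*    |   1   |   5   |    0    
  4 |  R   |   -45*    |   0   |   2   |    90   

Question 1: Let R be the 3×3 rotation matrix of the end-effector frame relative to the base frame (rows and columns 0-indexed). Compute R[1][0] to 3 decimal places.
1.000

End-effector x-axis (col 0 of R) = (-0.0000,1.0000,0.0000)
R[1][0] = 1.0000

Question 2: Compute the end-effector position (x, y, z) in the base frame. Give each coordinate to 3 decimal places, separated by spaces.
4.000 8.536 -0.464

after link 1: o_1 = (3.0000, 0.0000, 1.0000)
after link 2: o_2 = (3.0000, 3.0000, -4.0000)
after link 3: o_3 = (4.0000, 6.5355, -0.4645)
after link 4: o_4 = (4.0000, 8.5355, -0.4645)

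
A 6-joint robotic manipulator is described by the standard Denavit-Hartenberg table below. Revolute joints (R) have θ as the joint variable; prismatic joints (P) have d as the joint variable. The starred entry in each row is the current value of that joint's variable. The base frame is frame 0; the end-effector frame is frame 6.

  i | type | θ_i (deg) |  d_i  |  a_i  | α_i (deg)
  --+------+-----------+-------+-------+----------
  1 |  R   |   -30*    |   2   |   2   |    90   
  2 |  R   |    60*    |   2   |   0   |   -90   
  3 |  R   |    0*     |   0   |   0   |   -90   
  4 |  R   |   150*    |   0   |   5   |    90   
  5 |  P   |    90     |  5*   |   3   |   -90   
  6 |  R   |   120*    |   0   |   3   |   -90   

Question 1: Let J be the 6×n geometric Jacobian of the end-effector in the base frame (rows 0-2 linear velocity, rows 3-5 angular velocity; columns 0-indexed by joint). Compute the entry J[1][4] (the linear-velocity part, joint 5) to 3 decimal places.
-0.500

prismatic axis z_4 = (0.8660,-0.5000,-0.0000)
J_v[:, 4] = z_4; J_ω[:, 4] = (0,0,0)
entry J[1][4] = -0.5000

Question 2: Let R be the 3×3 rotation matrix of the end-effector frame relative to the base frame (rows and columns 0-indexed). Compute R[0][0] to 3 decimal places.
End-effector x-axis (col 0 of R) = (-1.0000,0.0000,0.0000)
R[0][0] = -1.0000

-1.000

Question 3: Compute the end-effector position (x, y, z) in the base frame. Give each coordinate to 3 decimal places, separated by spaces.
3.562 -2.634 -3.000

after link 1: o_1 = (1.7321, -1.0000, 2.0000)
after link 2: o_2 = (0.7321, -2.7321, 2.0000)
after link 3: o_3 = (0.7321, -2.7321, 2.0000)
after link 4: o_4 = (0.7321, -2.7321, -3.0000)
after link 5: o_5 = (6.5622, -2.6340, -3.0000)
after link 6: o_6 = (3.5622, -2.6340, -3.0000)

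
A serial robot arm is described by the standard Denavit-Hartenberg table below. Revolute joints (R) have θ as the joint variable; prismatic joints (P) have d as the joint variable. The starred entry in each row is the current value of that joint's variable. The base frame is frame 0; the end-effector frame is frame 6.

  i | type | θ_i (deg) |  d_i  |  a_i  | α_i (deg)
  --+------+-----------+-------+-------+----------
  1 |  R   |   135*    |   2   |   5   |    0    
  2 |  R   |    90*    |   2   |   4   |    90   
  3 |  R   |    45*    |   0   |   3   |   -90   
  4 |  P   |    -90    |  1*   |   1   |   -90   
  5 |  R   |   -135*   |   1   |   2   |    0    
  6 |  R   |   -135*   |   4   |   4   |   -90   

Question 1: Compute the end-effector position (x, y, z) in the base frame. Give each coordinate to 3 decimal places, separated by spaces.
after link 1: o_1 = (-3.5355, 3.5355, 2.0000)
after link 2: o_2 = (-6.3640, 0.7071, 4.0000)
after link 3: o_3 = (-7.8640, -0.7929, 6.1213)
after link 4: o_4 = (-8.0711, 0.4142, 6.8284)
after link 5: o_5 = (-6.8640, -0.3787, 8.5355)
after link 6: o_6 = (-10.8640, -4.3787, 8.5355)

-10.864 -4.379 8.536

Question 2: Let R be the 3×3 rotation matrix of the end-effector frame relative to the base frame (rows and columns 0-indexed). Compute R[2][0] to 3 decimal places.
End-effector x-axis (col 0 of R) = (-0.5000,-0.5000,-0.7071)
R[2][0] = -0.7071

-0.707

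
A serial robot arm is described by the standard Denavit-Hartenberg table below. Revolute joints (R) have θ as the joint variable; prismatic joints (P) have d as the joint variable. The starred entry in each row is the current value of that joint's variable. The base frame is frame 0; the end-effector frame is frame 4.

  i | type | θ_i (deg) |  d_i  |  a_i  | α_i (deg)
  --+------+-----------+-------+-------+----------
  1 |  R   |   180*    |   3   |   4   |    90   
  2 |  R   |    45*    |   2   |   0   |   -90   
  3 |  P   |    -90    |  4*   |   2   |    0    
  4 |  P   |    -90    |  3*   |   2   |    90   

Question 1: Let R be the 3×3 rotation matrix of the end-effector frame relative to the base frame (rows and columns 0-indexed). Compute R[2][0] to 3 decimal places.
End-effector x-axis (col 0 of R) = (0.7071,0.0000,-0.7071)
R[2][0] = -0.7071

-0.707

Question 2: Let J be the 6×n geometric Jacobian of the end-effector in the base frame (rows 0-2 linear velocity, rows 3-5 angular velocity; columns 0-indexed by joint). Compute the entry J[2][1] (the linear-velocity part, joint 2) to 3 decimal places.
-6.364

axis z_1 = (0.0000,1.0000,0.0000); lever o_n−o_1 = (6.3640,4.0000,3.5355)
cross product → J_v[:, 1] = (3.5355,-0.0000,-6.3640)
J_ω[:, 1] = z_1
entry J[2][1] = -6.3640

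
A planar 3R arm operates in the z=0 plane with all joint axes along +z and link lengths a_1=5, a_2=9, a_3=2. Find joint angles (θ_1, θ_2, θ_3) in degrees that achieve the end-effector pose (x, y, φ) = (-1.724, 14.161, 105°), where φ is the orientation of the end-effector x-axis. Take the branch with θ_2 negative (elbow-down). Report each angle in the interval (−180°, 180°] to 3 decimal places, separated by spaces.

wrist centre = target − a_3·(cos φ, sin φ) = (-1.2064, 12.2291)
cos θ_2 = (151.0074−5²−9²)/(2·5·9) = 0.5001; θ_2 = -59.9946° (elbow-down)
β = atan2(12.2291,-1.2064) = 95.6338°; ψ = atan2(-7.7938,9.5007) = -39.3633°
θ_1 = β − ψ = 134.9971°
θ_3 = φ − θ_1 − θ_2 = 29.9975° (wrapped to (-180°,180°])

134.997 -59.995 29.997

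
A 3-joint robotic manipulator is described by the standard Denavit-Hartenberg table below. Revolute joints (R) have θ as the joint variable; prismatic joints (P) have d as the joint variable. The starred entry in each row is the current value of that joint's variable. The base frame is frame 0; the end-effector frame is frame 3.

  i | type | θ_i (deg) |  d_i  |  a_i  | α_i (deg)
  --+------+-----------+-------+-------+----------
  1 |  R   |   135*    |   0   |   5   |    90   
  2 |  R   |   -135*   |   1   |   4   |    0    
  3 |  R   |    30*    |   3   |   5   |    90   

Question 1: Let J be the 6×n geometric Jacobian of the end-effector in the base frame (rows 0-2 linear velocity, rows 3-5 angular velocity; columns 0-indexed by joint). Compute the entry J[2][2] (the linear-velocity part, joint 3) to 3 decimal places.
axis z_2 = (0.7071,0.7071,0.0000); lever o_n−o_2 = (3.0364,1.2063,-4.8296)
cross product → J_v[:, 2] = (-3.4151,3.4151,-1.2941)
J_ω[:, 2] = z_2
entry J[2][2] = -1.2941

-1.294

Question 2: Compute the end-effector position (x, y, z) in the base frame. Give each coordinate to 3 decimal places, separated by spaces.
2.208 3.449 -7.658

after link 1: o_1 = (-3.5355, 3.5355, 0.0000)
after link 2: o_2 = (-0.8284, 2.2426, -2.8284)
after link 3: o_3 = (2.2080, 3.4489, -7.6581)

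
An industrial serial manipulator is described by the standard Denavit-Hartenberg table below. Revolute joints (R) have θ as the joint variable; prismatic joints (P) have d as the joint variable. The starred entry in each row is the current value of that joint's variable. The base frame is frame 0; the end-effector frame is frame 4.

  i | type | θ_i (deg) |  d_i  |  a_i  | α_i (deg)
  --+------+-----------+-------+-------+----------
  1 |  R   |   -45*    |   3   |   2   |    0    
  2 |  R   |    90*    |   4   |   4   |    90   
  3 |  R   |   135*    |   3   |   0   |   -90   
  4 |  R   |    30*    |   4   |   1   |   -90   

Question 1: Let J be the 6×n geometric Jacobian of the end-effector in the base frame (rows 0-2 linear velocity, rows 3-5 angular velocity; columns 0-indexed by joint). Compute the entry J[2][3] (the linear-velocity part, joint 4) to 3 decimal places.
axis z_3 = (-0.5000,-0.5000,-0.7071); lever o_n−o_3 = (-2.7866,-2.0795,-2.2161)
cross product → J_v[:, 3] = (-0.3624,0.8624,-0.3536)
J_ω[:, 3] = z_3
entry J[2][3] = -0.3536

-0.354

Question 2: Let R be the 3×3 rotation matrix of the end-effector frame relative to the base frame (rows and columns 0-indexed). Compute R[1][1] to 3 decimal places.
End-effector y-axis (col 1 of R) = (0.5000,0.5000,0.7071)
R[1][1] = 0.5000

0.500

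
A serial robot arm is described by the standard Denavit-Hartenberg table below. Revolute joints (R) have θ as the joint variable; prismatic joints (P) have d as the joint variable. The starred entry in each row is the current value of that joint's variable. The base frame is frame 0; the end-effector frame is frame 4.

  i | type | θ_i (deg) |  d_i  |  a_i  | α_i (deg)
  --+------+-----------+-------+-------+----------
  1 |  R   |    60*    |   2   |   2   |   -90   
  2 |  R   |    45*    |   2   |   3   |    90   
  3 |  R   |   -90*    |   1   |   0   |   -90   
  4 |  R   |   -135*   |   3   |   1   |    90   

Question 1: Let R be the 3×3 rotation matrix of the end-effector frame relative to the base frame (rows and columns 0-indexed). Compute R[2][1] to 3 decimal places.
End-effector y-axis (col 1 of R) = (0.3536,0.6124,-0.7071)
R[2][1] = -0.7071

-0.707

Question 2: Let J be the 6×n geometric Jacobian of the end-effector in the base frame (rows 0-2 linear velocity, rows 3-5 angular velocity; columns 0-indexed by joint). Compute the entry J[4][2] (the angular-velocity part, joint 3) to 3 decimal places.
0.612

axis z_2 = (0.3536,0.6124,0.7071); lever o_n−o_2 = (1.0518,3.2361,-0.9142)
cross product → J_v[:, 2] = (-2.8481,1.0670,0.5000)
J_ω[:, 2] = z_2
entry J[4][2] = 0.6124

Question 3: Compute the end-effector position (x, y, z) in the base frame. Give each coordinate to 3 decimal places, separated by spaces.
after link 1: o_1 = (1.0000, 1.7321, 2.0000)
after link 2: o_2 = (0.3286, 4.5692, -0.1213)
after link 3: o_3 = (0.6822, 5.1815, 0.5858)
after link 4: o_4 = (1.3805, 7.8052, -1.0355)

1.380 7.805 -1.036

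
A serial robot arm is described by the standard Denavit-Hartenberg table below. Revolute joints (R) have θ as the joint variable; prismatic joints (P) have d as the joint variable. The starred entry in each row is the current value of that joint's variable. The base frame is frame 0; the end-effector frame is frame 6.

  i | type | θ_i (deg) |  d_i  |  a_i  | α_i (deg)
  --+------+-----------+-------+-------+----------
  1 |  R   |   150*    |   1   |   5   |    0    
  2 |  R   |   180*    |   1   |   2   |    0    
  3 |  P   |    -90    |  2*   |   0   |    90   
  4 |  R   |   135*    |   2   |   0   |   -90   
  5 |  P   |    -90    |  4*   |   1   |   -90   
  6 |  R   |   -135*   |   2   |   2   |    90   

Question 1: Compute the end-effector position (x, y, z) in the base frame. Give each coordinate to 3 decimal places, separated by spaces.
after link 1: o_1 = (-4.3301, 2.5000, 1.0000)
after link 2: o_2 = (-2.5981, 1.5000, 2.0000)
after link 3: o_3 = (-2.5981, 1.5000, 4.0000)
after link 4: o_4 = (-4.3301, 2.5000, 4.0000)
after link 5: o_5 = (-3.7819, 5.4495, 1.1716)
after link 6: o_6 = (-1.3501, 6.8332, 1.5858)

-1.350 6.833 1.586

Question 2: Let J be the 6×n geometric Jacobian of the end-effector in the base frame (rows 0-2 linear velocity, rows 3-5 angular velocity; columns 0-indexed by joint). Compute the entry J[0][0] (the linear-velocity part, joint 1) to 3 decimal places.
axis z_0 = ẑ; lever o_n−o_0 = (-1.3501,6.8332,1.5858)
cross product → J_v[:, 0] = (-6.8332,-1.3501,0.0000)
J_ω[:, 0] = z_0
entry J[0][0] = -6.8332

-6.833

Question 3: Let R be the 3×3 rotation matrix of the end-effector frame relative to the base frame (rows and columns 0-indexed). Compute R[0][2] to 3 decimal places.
End-effector z-axis (col 2 of R) = (0.3624,-0.7866,0.5000)
R[0][2] = 0.3624

0.362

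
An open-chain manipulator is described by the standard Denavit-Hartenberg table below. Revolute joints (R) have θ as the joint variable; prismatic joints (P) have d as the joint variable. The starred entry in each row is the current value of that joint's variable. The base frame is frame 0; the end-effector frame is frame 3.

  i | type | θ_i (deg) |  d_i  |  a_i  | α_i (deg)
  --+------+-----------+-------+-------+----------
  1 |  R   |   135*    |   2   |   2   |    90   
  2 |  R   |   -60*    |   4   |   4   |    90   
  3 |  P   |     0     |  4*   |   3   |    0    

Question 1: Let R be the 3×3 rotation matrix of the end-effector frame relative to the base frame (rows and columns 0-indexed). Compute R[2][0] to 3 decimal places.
-0.866

End-effector x-axis (col 0 of R) = (-0.3536,0.3536,-0.8660)
R[2][0] = -0.8660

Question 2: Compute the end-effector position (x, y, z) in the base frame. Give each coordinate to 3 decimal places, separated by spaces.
after link 1: o_1 = (-1.4142, 1.4142, 2.0000)
after link 2: o_2 = (0.0000, 5.6569, -1.4641)
after link 3: o_3 = (1.3888, 4.2680, -6.0622)

1.389 4.268 -6.062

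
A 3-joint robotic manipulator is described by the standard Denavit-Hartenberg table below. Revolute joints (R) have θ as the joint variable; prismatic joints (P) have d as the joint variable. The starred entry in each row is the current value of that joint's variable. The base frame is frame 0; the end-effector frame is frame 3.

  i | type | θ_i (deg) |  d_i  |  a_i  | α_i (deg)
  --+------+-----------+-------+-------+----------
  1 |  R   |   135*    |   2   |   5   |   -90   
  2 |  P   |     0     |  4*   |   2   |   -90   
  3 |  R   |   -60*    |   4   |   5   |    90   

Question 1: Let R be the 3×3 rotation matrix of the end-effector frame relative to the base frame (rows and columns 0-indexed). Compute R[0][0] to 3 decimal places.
-0.966

End-effector x-axis (col 0 of R) = (-0.9659,-0.2588,0.0000)
R[0][0] = -0.9659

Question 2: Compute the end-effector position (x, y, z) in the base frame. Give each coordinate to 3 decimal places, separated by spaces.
after link 1: o_1 = (-3.5355, 3.5355, 2.0000)
after link 2: o_2 = (-7.7782, 2.1213, 2.0000)
after link 3: o_3 = (-12.6078, 0.8272, -2.0000)

-12.608 0.827 -2.000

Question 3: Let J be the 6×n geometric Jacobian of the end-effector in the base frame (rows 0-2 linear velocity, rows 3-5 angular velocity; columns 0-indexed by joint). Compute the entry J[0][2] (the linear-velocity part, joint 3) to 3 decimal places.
-1.294

axis z_2 = (-0.0000,-0.0000,-1.0000); lever o_n−o_2 = (-4.8296,-1.2941,-4.0000)
cross product → J_v[:, 2] = (-1.2941,4.8296,-0.0000)
J_ω[:, 2] = z_2
entry J[0][2] = -1.2941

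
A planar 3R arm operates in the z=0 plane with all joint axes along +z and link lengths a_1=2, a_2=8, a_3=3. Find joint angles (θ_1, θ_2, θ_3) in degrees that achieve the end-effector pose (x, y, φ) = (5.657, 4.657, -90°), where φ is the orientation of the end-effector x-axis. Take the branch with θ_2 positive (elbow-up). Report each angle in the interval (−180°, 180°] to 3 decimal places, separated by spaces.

wrist centre = target − a_3·(cos φ, sin φ) = (5.6570, 7.6570)
cos θ_2 = (90.6313−2²−8²)/(2·2·8) = 0.7072; θ_2 = 44.9902° (elbow-up)
β = atan2(7.6570,5.6570) = 53.5430°; ψ = atan2(5.6559,7.6578) = 36.4487°
θ_1 = β − ψ = 17.0943°
θ_3 = φ − θ_1 − θ_2 = -152.0845° (wrapped to (-180°,180°])

17.094 44.990 -152.084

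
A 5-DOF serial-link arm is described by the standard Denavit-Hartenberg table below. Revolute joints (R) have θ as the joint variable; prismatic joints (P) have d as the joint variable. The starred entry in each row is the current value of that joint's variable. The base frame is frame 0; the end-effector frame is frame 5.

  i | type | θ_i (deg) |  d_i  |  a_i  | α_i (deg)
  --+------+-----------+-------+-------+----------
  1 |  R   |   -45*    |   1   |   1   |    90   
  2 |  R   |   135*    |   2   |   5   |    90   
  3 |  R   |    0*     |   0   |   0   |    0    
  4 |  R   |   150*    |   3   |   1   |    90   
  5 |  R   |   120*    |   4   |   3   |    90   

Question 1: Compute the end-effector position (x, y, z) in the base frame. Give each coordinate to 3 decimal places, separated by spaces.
after link 1: o_1 = (0.7071, -0.7071, 1.0000)
after link 2: o_2 = (-3.2071, 0.3787, 4.5355)
after link 3: o_3 = (-3.2071, 0.3787, 4.5355)
after link 4: o_4 = (-1.6276, -1.9079, 6.0445)
after link 5: o_5 = (-3.8973, -3.4766, 10.2144)

-3.897 -3.477 10.214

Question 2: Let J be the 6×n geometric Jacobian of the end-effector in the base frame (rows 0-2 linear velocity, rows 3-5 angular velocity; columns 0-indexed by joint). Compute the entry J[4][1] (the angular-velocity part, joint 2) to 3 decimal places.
-0.707

axis z_1 = (-0.7071,-0.7071,0.0000); lever o_n−o_1 = (-4.6044,-2.7695,9.2144)
cross product → J_v[:, 1] = (-6.5155,6.5155,-1.2975)
J_ω[:, 1] = z_1
entry J[4][1] = -0.7071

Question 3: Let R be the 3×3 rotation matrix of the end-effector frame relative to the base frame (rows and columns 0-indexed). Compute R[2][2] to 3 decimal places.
End-effector z-axis (col 2 of R) = (0.3188,-0.9312,-0.1768)
R[2][2] = -0.1768

-0.177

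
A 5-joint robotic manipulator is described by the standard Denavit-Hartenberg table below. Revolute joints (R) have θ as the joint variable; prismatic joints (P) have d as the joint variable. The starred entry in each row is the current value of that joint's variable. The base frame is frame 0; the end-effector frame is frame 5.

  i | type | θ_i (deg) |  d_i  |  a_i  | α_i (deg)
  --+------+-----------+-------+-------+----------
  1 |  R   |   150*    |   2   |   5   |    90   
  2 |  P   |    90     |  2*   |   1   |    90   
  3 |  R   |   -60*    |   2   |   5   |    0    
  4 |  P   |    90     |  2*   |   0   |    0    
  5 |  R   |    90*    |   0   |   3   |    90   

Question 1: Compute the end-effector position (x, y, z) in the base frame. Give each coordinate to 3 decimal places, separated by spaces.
after link 1: o_1 = (-4.3301, 2.5000, 2.0000)
after link 2: o_2 = (-3.3301, 4.2321, 3.0000)
after link 3: o_3 = (-7.2272, 1.4821, 5.5000)
after link 4: o_4 = (-8.9593, 2.4821, 5.5000)
after link 5: o_5 = (-7.6603, 4.7321, 4.0000)

-7.660 4.732 4.000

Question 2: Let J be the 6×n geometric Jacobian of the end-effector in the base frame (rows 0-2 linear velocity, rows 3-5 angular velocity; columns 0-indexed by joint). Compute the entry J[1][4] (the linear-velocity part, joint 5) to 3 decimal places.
axis z_4 = (-0.8660,0.5000,-0.0000); lever o_n−o_4 = (1.2990,2.2500,-1.5000)
cross product → J_v[:, 4] = (-0.7500,-1.2990,-2.5981)
J_ω[:, 4] = z_4
entry J[1][4] = -1.2990

-1.299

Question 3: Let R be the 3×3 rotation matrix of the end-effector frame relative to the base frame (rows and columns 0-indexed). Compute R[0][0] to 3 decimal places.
0.433

End-effector x-axis (col 0 of R) = (0.4330,0.7500,-0.5000)
R[0][0] = 0.4330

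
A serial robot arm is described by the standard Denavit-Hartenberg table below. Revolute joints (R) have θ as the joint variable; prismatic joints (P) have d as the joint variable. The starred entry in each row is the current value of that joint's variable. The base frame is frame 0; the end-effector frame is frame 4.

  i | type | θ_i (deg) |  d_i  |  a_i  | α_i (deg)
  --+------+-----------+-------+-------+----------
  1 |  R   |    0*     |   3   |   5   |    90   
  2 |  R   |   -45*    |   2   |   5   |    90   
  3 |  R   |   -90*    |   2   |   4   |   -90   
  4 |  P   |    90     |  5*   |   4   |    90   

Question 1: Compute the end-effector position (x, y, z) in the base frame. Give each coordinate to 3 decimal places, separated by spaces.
13.485 2.000 -2.657

after link 1: o_1 = (5.0000, 0.0000, 3.0000)
after link 2: o_2 = (8.5355, -2.0000, -0.5355)
after link 3: o_3 = (7.1213, 2.0000, -1.9497)
after link 4: o_4 = (13.4853, 2.0000, -2.6569)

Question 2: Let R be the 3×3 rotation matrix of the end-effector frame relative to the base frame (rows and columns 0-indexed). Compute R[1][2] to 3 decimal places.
End-effector z-axis (col 2 of R) = (0.0000,1.0000,-0.0000)
R[1][2] = 1.0000

1.000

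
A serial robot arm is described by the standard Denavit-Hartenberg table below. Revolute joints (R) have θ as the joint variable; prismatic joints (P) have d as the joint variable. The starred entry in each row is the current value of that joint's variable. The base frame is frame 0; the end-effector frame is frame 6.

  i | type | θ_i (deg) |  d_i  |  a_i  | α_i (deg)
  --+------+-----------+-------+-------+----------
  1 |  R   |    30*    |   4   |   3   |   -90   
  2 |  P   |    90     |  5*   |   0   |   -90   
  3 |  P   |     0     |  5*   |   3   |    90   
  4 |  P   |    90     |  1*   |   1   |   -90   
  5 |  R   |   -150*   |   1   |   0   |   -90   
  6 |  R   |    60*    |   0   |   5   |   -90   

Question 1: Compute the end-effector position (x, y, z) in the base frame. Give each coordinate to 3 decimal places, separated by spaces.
after link 1: o_1 = (2.5981, 1.5000, 4.0000)
after link 2: o_2 = (0.0981, 5.8301, 4.0000)
after link 3: o_3 = (-4.2321, 3.3301, 1.0000)
after link 4: o_4 = (-5.5981, 3.6962, 1.0000)
after link 5: o_5 = (-5.5981, 3.6962, 2.0000)
after link 6: o_6 = (-4.3481, 5.8612, -2.3301)

-4.348 5.861 -2.330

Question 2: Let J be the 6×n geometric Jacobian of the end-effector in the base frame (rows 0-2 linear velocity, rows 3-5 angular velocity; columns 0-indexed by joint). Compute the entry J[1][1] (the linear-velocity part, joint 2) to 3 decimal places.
0.866

prismatic axis z_1 = (-0.5000,0.8660,0.0000)
J_v[:, 1] = z_1; J_ω[:, 1] = (0,0,0)
entry J[1][1] = 0.8660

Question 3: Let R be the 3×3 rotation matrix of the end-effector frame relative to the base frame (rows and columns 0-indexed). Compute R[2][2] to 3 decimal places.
End-effector z-axis (col 2 of R) = (-0.4330,-0.7500,-0.5000)
R[2][2] = -0.5000

-0.500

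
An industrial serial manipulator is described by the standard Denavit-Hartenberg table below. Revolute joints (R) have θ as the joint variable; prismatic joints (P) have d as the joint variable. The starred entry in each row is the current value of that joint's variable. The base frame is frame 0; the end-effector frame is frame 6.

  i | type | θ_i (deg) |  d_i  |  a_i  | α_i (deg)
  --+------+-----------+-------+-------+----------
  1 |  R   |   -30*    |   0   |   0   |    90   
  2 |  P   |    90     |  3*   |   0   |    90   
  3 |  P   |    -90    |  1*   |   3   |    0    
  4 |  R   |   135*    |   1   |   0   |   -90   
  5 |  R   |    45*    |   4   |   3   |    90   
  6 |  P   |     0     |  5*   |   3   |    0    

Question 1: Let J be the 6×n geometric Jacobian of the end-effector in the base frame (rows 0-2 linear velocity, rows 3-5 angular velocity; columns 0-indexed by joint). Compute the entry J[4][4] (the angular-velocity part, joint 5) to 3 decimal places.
-0.612

axis z_4 = (-0.3536,-0.6124,-0.7071); lever o_n−o_4 = (-4.7766,-6.8591,2.6716)
cross product → J_v[:, 4] = (-6.4861,4.3221,-0.5000)
J_ω[:, 4] = z_4
entry J[4][4] = -0.6124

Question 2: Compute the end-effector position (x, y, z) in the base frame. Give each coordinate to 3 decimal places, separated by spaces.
after link 1: o_1 = (0.0000, 0.0000, 0.0000)
after link 2: o_2 = (-1.5000, -2.5981, 0.0000)
after link 3: o_3 = (0.8660, -0.5000, 0.0000)
after link 4: o_4 = (1.7321, -1.0000, 0.0000)
after link 5: o_5 = (-2.2693, -3.6879, -1.3284)
after link 6: o_6 = (-3.0445, -7.8591, 2.6716)

-3.045 -7.859 2.672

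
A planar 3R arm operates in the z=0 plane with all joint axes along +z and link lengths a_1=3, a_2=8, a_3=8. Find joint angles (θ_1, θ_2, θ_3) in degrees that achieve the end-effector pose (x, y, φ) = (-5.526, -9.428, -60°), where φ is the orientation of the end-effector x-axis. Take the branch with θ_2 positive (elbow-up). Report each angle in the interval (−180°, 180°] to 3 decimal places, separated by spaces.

149.992 60.009 89.999

wrist centre = target − a_3·(cos φ, sin φ) = (-9.5260, -2.4998)
cos θ_2 = (96.9937−3²−8²)/(2·3·8) = 0.4999; θ_2 = 60.0087° (elbow-up)
β = atan2(-2.4998,-9.5260) = -165.2961°; ψ = atan2(6.9288,6.9989) = 44.7115°
θ_1 = β − ψ = -210.0076°
θ_3 = φ − θ_1 − θ_2 = 89.9988° (wrapped to (-180°,180°])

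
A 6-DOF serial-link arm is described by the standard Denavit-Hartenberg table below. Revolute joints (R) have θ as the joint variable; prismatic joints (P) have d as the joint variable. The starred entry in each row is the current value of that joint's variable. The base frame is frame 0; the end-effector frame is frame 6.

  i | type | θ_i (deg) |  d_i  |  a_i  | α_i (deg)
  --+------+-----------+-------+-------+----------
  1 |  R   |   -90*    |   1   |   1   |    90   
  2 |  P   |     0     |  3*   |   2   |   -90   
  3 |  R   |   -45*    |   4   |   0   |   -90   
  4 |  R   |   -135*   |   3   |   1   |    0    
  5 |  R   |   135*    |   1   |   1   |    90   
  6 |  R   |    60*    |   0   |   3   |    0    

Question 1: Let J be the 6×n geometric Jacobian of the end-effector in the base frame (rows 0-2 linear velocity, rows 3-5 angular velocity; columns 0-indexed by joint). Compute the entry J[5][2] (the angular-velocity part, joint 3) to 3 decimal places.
1.000

axis z_2 = (0.0000,0.0000,1.0000); lever o_n−o_2 = (3.3978,-5.9333,4.7071)
cross product → J_v[:, 2] = (5.9333,3.3978,-0.0000)
J_ω[:, 2] = z_2
entry J[5][2] = 1.0000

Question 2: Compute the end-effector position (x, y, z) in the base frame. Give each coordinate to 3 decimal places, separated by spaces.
0.398 -8.933 5.707

after link 1: o_1 = (0.0000, -1.0000, 1.0000)
after link 2: o_2 = (-3.0000, -3.0000, 1.0000)
after link 3: o_3 = (-3.0000, -3.0000, 5.0000)
after link 4: o_4 = (-0.3787, -4.6213, 5.7071)
after link 5: o_5 = (-0.3787, -6.0355, 5.7071)
after link 6: o_6 = (0.3978, -8.9333, 5.7071)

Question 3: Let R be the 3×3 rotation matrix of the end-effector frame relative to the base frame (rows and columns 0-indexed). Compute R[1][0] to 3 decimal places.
End-effector x-axis (col 0 of R) = (0.2588,-0.9659,0.0000)
R[1][0] = -0.9659

-0.966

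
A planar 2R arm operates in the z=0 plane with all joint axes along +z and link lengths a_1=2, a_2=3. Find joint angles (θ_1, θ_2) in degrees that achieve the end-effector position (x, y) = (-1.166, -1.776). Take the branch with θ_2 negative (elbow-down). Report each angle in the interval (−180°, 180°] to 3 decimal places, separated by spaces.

-30.006 -135.007

cos θ_2 = (4.5137−2²−3²)/(2·2·3) = -0.7072; θ_2 = -135.0067° (elbow-down)
β = atan2(-1.7760,-1.1660) = -123.2862°; ψ = atan2(-2.1211,-0.1216) = -93.2803°
θ_1 = β − ψ = -30.0059°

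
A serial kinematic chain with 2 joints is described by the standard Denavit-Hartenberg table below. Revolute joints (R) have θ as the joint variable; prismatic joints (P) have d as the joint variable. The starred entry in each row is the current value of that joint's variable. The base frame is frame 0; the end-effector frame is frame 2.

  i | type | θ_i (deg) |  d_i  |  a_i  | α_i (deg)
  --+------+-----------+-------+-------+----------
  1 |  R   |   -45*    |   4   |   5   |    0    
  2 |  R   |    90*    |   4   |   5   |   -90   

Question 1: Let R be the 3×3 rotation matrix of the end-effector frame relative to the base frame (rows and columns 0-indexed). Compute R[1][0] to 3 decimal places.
0.707

End-effector x-axis (col 0 of R) = (0.7071,0.7071,0.0000)
R[1][0] = 0.7071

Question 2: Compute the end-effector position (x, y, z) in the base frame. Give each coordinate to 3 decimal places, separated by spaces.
7.071 0.000 8.000

after link 1: o_1 = (3.5355, -3.5355, 4.0000)
after link 2: o_2 = (7.0711, 0.0000, 8.0000)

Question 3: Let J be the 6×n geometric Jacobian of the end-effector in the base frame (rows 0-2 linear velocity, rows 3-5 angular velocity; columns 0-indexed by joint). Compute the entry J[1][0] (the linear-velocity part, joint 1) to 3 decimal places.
axis z_0 = ẑ; lever o_n−o_0 = (7.0711,0.0000,8.0000)
cross product → J_v[:, 0] = (-0.0000,7.0711,0.0000)
J_ω[:, 0] = z_0
entry J[1][0] = 7.0711

7.071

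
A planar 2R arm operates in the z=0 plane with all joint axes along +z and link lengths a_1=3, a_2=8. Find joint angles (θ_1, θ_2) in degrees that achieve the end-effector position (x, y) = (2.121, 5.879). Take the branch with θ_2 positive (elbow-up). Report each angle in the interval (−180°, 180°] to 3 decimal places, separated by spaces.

cos θ_2 = (39.0613−3²−8²)/(2·3·8) = -0.7071; θ_2 = 134.9959° (elbow-up)
β = atan2(5.8790,2.1210) = 70.1618°; ψ = atan2(5.6573,-2.6565) = 115.1531°
θ_1 = β − ψ = -44.9913°

-44.991 134.996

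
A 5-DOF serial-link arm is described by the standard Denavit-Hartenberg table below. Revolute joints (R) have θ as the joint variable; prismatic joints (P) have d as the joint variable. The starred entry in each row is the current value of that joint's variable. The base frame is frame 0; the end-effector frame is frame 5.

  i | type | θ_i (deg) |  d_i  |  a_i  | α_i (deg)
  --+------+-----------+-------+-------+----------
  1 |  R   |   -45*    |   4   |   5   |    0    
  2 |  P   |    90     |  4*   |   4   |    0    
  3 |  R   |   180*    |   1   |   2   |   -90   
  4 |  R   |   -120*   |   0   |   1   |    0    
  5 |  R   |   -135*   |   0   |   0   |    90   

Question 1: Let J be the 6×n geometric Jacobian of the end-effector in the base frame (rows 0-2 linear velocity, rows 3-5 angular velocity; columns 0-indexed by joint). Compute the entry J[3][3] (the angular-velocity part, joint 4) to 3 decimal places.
axis z_3 = (0.7071,-0.7071,0.0000); lever o_n−o_3 = (0.3536,0.3536,0.8660)
cross product → J_v[:, 3] = (-0.6124,-0.6124,0.5000)
J_ω[:, 3] = z_3
entry J[3][3] = 0.7071

0.707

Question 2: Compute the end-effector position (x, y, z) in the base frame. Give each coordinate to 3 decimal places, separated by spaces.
after link 1: o_1 = (3.5355, -3.5355, 4.0000)
after link 2: o_2 = (6.3640, -0.7071, 8.0000)
after link 3: o_3 = (4.9497, -2.1213, 9.0000)
after link 4: o_4 = (5.3033, -1.7678, 9.8660)
after link 5: o_5 = (5.3033, -1.7678, 9.8660)

5.303 -1.768 9.866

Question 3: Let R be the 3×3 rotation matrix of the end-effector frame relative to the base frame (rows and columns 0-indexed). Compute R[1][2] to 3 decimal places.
End-effector z-axis (col 2 of R) = (-0.6830,-0.6830,-0.2588)
R[1][2] = -0.6830

-0.683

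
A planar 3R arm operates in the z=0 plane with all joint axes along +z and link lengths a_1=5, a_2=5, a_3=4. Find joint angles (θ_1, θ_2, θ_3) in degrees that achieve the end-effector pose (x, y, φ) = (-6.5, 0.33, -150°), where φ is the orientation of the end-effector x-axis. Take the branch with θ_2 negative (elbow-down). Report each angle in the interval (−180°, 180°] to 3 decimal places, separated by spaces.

wrist centre = target − a_3·(cos φ, sin φ) = (-3.0359, 2.3300)
cos θ_2 = (14.6456−5²−5²)/(2·5·5) = -0.7071; θ_2 = -134.9985° (elbow-down)
β = atan2(2.3300,-3.0359) = 142.4944°; ψ = atan2(-3.5356,1.4646) = -67.4993°
θ_1 = β − ψ = 209.9936°
θ_3 = φ − θ_1 − θ_2 = 135.0049° (wrapped to (-180°,180°])

-150.006 -134.999 135.005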